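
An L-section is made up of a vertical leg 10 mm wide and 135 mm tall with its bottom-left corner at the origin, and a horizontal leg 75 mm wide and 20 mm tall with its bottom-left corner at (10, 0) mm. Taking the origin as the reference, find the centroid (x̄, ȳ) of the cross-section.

x̄ = 27.37 mm, ȳ = 37.24 mm

Part | A | x̄ᵢ | ȳᵢ | A·x̄ᵢ | A·ȳᵢ
vertical leg | 1350.00 | 5.00 | 67.50 | 6750.00 | 91125.00
horizontal leg | 1500.00 | 47.50 | 10.00 | 71250.00 | 15000.00
Σ | 2850.00 |  |  | 78000.00 | 106125.00
x̄ = 78000.00 / 2850.00 = 27.37 mm
ȳ = 106125.00 / 2850.00 = 37.24 mm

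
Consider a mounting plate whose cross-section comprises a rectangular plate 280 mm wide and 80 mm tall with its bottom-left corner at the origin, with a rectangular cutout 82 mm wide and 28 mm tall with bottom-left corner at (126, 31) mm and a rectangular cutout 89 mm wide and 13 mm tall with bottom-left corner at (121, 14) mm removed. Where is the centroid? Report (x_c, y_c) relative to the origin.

x_c = 135.17 mm, y_c = 40.58 mm

plate: A = 280 × 80 = 22400.00, centroid at (140.00, 40.00).
hole 1: A = −(82 × 28) = -2296.00, centroid at (167.00, 45.00).
hole 2: A = −(89 × 13) = -1157.00, centroid at (165.50, 20.50).
ΣA = 18947.00 mm², ΣAx_c = 2561084.50 mm³, ΣAy_c = 768961.50 mm³.
x_c = 2561084.50/18947.00 = 135.17 mm; y_c = 768961.50/18947.00 = 40.58 mm.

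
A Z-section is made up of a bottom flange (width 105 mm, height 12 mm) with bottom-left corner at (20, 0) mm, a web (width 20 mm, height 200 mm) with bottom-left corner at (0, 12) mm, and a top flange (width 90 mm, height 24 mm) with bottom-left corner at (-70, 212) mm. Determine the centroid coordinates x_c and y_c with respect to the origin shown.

Part | A | x̄ᵢ | ȳᵢ | A·x̄ᵢ | A·ȳᵢ
bottom flange | 1260.00 | 72.50 | 6.00 | 91350.00 | 7560.00
web | 4000.00 | 10.00 | 112.00 | 40000.00 | 448000.00
top flange | 2160.00 | -25.00 | 224.00 | -54000.00 | 483840.00
Σ | 7420.00 |  |  | 77350.00 | 939400.00
x_c = 77350.00 / 7420.00 = 10.42 mm
y_c = 939400.00 / 7420.00 = 126.60 mm

x_c = 10.42 mm, y_c = 126.60 mm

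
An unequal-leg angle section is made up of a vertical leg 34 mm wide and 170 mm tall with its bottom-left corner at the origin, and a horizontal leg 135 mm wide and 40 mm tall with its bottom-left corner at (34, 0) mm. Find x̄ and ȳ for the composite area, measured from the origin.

x̄ = 57.81 mm, ȳ = 53.60 mm

vertical leg: A = 34 × 170 = 5780.00, centroid at (17.00, 85.00).
horizontal leg: A = 135 × 40 = 5400.00, centroid at (101.50, 20.00).
ΣA = 11180.00 mm², ΣAx̄ = 646360.00 mm³, ΣAȳ = 599300.00 mm³.
x̄ = 646360.00/11180.00 = 57.81 mm; ȳ = 599300.00/11180.00 = 53.60 mm.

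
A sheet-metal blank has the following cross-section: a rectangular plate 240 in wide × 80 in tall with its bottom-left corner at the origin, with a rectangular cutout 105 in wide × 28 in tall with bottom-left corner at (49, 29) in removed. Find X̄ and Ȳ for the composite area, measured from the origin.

X̄ = 123.35 in, Ȳ = 39.46 in

plate: A = 240 × 80 = 19200.00, centroid at (120.00, 40.00).
hole: A = −(105 × 28) = -2940.00, centroid at (101.50, 43.00).
ΣA = 16260.00 in², ΣAX̄ = 2005590.00 in³, ΣAȲ = 641580.00 in³.
X̄ = 2005590.00/16260.00 = 123.35 in; Ȳ = 641580.00/16260.00 = 39.46 in.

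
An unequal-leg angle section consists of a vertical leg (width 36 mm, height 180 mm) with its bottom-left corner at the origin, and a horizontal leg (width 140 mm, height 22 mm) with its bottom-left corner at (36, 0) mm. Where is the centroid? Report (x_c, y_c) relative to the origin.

x_c = 46.35 mm, y_c = 64.55 mm

vertical leg: A = 36 × 180 = 6480.00, centroid at (18.00, 90.00).
horizontal leg: A = 140 × 22 = 3080.00, centroid at (106.00, 11.00).
ΣA = 9560.00 mm², ΣAx_c = 443120.00 mm³, ΣAy_c = 617080.00 mm³.
x_c = 443120.00/9560.00 = 46.35 mm; y_c = 617080.00/9560.00 = 64.55 mm.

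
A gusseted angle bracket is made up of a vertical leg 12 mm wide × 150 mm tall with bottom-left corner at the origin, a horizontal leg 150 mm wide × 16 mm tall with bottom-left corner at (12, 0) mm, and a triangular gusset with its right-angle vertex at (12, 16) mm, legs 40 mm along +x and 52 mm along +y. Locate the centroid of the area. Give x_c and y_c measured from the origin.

vertical leg: A = 12 × 150 = 1800.00, centroid at (6.00, 75.00).
horizontal leg: A = 150 × 16 = 2400.00, centroid at (87.00, 8.00).
gusset: A = ½·40·52 = 1040.00, centroid at (25.33, 33.33).
ΣA = 5240.00 mm², ΣAx_c = 245946.67 mm³, ΣAy_c = 188866.67 mm³.
x_c = 245946.67/5240.00 = 46.94 mm; y_c = 188866.67/5240.00 = 36.04 mm.

x_c = 46.94 mm, y_c = 36.04 mm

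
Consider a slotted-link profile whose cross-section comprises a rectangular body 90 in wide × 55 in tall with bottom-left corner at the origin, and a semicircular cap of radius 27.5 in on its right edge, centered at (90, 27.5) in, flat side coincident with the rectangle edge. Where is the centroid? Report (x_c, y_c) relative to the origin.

rectangular body: A = 90 × 55 = 4950.00, centroid at (45.00, 27.50).
semicircular end: A = ½π·27.5² = 1187.91, centroid at (101.67, 27.50).
ΣA = 6137.91 in², ΣAx_c = 343526.91 in³, ΣAy_c = 168792.65 in³.
x_c = 343526.91/6137.91 = 55.97 in; y_c = 168792.65/6137.91 = 27.50 in.

x_c = 55.97 in, y_c = 27.50 in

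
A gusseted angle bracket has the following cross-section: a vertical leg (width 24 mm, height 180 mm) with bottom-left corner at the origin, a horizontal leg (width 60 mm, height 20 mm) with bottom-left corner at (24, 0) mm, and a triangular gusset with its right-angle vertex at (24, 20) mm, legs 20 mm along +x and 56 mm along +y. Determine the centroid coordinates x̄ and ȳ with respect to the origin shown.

x̄ = 22.01 mm, ȳ = 69.48 mm

vertical leg: A = 24 × 180 = 4320.00, centroid at (12.00, 90.00).
horizontal leg: A = 60 × 20 = 1200.00, centroid at (54.00, 10.00).
gusset: A = ½·20·56 = 560.00, centroid at (30.67, 38.67).
ΣA = 6080.00 mm²
ΣAx̄ = (4320.00)(12.00) + (1200.00)(54.00) + (560.00)(30.67) = 133813.33 mm³
ΣAȳ = (4320.00)(90.00) + (1200.00)(10.00) + (560.00)(38.67) = 422453.33 mm³
x̄ = 133813.33 / 6080.00 = 22.01 mm
ȳ = 422453.33 / 6080.00 = 69.48 mm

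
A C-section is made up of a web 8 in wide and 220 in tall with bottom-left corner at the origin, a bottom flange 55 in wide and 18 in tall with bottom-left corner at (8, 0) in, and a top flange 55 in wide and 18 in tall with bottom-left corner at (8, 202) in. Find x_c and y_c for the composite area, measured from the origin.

x_c = 20.68 in, y_c = 110.00 in

Part | A | x̄ᵢ | ȳᵢ | A·x̄ᵢ | A·ȳᵢ
web | 1760.00 | 4.00 | 110.00 | 7040.00 | 193600.00
bottom flange | 990.00 | 35.50 | 9.00 | 35145.00 | 8910.00
top flange | 990.00 | 35.50 | 211.00 | 35145.00 | 208890.00
Σ | 3740.00 |  |  | 77330.00 | 411400.00
x_c = 77330.00 / 3740.00 = 20.68 in
y_c = 411400.00 / 3740.00 = 110.00 in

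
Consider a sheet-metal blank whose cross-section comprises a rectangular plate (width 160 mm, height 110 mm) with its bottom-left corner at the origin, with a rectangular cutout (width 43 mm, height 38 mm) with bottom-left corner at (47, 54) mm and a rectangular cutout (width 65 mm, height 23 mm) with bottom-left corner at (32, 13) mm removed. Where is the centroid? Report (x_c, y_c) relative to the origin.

x_c = 82.90 mm, y_c = 56.12 mm

Part | A | x̄ᵢ | ȳᵢ | A·x̄ᵢ | A·ȳᵢ
plate | 17600.00 | 80.00 | 55.00 | 1408000.00 | 968000.00
hole 1 | -1634.00 | 68.50 | 73.00 | -111929.00 | -119282.00
hole 2 | -1495.00 | 64.50 | 24.50 | -96427.50 | -36627.50
Σ | 14471.00 |  |  | 1199643.50 | 812090.50
x_c = 1199643.50 / 14471.00 = 82.90 mm
y_c = 812090.50 / 14471.00 = 56.12 mm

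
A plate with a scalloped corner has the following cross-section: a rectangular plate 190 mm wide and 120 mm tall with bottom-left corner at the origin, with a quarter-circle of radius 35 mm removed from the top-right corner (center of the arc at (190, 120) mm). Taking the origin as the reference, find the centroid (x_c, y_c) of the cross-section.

x_c = 91.47 mm, y_c = 58.01 mm

plate: A = 190 × 120 = 22800.00, centroid at (95.00, 60.00).
removed quarter-circle: A = −¼π·35² = -962.11, centroid at (175.15, 105.15).
ΣA = 21837.89 mm², ΣAx_c = 1997490.24 mm³, ΣAy_c = 1266838.14 mm³.
x_c = 1997490.24/21837.89 = 91.47 mm; y_c = 1266838.14/21837.89 = 58.01 mm.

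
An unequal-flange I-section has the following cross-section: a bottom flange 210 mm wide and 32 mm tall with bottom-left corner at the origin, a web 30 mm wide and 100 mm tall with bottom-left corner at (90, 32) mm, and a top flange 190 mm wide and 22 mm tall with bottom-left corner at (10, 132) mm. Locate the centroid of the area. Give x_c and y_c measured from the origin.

x_c = 105.00 mm, y_c = 68.44 mm

Part | A | x̄ᵢ | ȳᵢ | A·x̄ᵢ | A·ȳᵢ
bottom flange | 6720.00 | 105.00 | 16.00 | 705600.00 | 107520.00
web | 3000.00 | 105.00 | 82.00 | 315000.00 | 246000.00
top flange | 4180.00 | 105.00 | 143.00 | 438900.00 | 597740.00
Σ | 13900.00 |  |  | 1459500.00 | 951260.00
x_c = 1459500.00 / 13900.00 = 105.00 mm
y_c = 951260.00 / 13900.00 = 68.44 mm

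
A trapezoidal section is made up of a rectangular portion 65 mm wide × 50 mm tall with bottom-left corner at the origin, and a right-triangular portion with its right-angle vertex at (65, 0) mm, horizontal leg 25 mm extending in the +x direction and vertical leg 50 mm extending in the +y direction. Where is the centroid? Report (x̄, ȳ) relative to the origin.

Part | A | x̄ᵢ | ȳᵢ | A·x̄ᵢ | A·ȳᵢ
rectangular portion | 3250.00 | 32.50 | 25.00 | 105625.00 | 81250.00
triangular portion | 625.00 | 73.33 | 16.67 | 45833.33 | 10416.67
Σ | 3875.00 |  |  | 151458.33 | 91666.67
x̄ = 151458.33 / 3875.00 = 39.09 mm
ȳ = 91666.67 / 3875.00 = 23.66 mm

x̄ = 39.09 mm, ȳ = 23.66 mm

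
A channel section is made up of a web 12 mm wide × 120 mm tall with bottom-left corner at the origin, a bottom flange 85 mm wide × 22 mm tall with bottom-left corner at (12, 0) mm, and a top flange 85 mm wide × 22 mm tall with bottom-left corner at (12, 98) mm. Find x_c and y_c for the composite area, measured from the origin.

x_c = 41.02 mm, y_c = 60.00 mm

web: A = 12 × 120 = 1440.00, centroid at (6.00, 60.00).
bottom flange: A = 85 × 22 = 1870.00, centroid at (54.50, 11.00).
top flange: A = 85 × 22 = 1870.00, centroid at (54.50, 109.00).
ΣA = 5180.00 mm²
ΣAx_c = (1440.00)(6.00) + (1870.00)(54.50) + (1870.00)(54.50) = 212470.00 mm³
ΣAy_c = (1440.00)(60.00) + (1870.00)(11.00) + (1870.00)(109.00) = 310800.00 mm³
x_c = 212470.00 / 5180.00 = 41.02 mm
y_c = 310800.00 / 5180.00 = 60.00 mm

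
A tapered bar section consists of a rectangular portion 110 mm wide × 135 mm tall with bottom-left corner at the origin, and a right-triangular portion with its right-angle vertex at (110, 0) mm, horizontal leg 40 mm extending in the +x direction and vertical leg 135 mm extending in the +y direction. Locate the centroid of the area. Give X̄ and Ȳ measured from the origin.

X̄ = 65.51 mm, Ȳ = 64.04 mm

Part | A | x̄ᵢ | ȳᵢ | A·x̄ᵢ | A·ȳᵢ
rectangular portion | 14850.00 | 55.00 | 67.50 | 816750.00 | 1002375.00
triangular portion | 2700.00 | 123.33 | 45.00 | 333000.00 | 121500.00
Σ | 17550.00 |  |  | 1149750.00 | 1123875.00
X̄ = 1149750.00 / 17550.00 = 65.51 mm
Ȳ = 1123875.00 / 17550.00 = 64.04 mm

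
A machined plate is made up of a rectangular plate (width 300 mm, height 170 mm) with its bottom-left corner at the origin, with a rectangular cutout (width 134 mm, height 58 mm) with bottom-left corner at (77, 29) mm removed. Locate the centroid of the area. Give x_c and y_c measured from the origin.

x_c = 151.08 mm, y_c = 89.85 mm

plate: A = 300 × 170 = 51000.00, centroid at (150.00, 85.00).
hole: A = −(134 × 58) = -7772.00, centroid at (144.00, 58.00).
ΣA = 43228.00 mm²
ΣAx_c = (51000.00)(150.00) + (-7772.00)(144.00) = 6530832.00 mm³
ΣAy_c = (51000.00)(85.00) + (-7772.00)(58.00) = 3884224.00 mm³
x_c = 6530832.00 / 43228.00 = 151.08 mm
y_c = 3884224.00 / 43228.00 = 89.85 mm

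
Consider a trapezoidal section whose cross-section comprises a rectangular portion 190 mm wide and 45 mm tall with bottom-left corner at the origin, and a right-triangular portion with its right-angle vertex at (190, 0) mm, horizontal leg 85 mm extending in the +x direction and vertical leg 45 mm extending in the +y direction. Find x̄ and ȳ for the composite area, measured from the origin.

rectangular portion: A = 190 × 45 = 8550.00, centroid at (95.00, 22.50).
triangular portion: A = ½·85·45 = 1912.50, centroid at (218.33, 15.00).
ΣA = 10462.50 mm²
ΣAx̄ = (8550.00)(95.00) + (1912.50)(218.33) = 1229812.50 mm³
ΣAȳ = (8550.00)(22.50) + (1912.50)(15.00) = 221062.50 mm³
x̄ = 1229812.50 / 10462.50 = 117.54 mm
ȳ = 221062.50 / 10462.50 = 21.13 mm

x̄ = 117.54 mm, ȳ = 21.13 mm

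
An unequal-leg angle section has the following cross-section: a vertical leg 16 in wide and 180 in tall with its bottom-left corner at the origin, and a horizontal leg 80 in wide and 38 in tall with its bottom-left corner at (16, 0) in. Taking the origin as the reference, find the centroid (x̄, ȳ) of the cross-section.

x̄ = 32.65 in, ȳ = 53.54 in

Part | A | x̄ᵢ | ȳᵢ | A·x̄ᵢ | A·ȳᵢ
vertical leg | 2880.00 | 8.00 | 90.00 | 23040.00 | 259200.00
horizontal leg | 3040.00 | 56.00 | 19.00 | 170240.00 | 57760.00
Σ | 5920.00 |  |  | 193280.00 | 316960.00
x̄ = 193280.00 / 5920.00 = 32.65 in
ȳ = 316960.00 / 5920.00 = 53.54 in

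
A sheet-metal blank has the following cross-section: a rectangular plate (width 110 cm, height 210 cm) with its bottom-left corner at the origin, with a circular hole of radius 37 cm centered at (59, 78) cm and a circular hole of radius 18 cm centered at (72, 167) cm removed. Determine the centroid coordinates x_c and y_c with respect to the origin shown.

plate: A = 110 × 210 = 23100.00, centroid at (55.00, 105.00).
hole 1: A = −π·37² = -4300.84, centroid at (59.00, 78.00).
hole 2: A = −π·18² = -1017.88, centroid at (72.00, 167.00).
ΣA = 17781.28 cm²
ΣAx_c = (23100.00)(55.00) + (-4300.84)(59.00) + (-1017.88)(72.00) = 943463.35 cm³
ΣAy_c = (23100.00)(105.00) + (-4300.84)(78.00) + (-1017.88)(167.00) = 1920049.16 cm³
x_c = 943463.35 / 17781.28 = 53.06 cm
y_c = 1920049.16 / 17781.28 = 107.98 cm

x_c = 53.06 cm, y_c = 107.98 cm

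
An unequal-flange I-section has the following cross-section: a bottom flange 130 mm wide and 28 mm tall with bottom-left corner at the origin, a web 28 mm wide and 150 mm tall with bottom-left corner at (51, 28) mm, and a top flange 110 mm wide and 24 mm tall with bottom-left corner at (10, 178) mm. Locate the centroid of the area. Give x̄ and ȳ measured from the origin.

Part | A | x̄ᵢ | ȳᵢ | A·x̄ᵢ | A·ȳᵢ
bottom flange | 3640.00 | 65.00 | 14.00 | 236600.00 | 50960.00
web | 4200.00 | 65.00 | 103.00 | 273000.00 | 432600.00
top flange | 2640.00 | 65.00 | 190.00 | 171600.00 | 501600.00
Σ | 10480.00 |  |  | 681200.00 | 985160.00
x̄ = 681200.00 / 10480.00 = 65.00 mm
ȳ = 985160.00 / 10480.00 = 94.00 mm

x̄ = 65.00 mm, ȳ = 94.00 mm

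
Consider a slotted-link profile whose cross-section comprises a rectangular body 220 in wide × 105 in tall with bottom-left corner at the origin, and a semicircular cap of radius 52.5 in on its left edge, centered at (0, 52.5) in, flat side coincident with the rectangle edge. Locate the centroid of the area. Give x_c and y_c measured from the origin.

rectangular body: A = 220 × 105 = 23100.00, centroid at (110.00, 52.50).
semicircular end: A = ½π·52.5² = 4329.51, centroid at (-22.28, 52.50).
ΣA = 27429.51 in², ΣAx_c = 2444531.25 in³, ΣAy_c = 1440049.14 in³.
x_c = 2444531.25/27429.51 = 89.12 in; y_c = 1440049.14/27429.51 = 52.50 in.

x_c = 89.12 in, y_c = 52.50 in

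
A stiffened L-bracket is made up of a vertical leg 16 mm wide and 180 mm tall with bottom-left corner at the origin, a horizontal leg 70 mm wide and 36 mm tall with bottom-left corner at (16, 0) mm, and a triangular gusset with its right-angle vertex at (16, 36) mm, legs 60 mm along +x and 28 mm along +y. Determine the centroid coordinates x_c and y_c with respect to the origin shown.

vertical leg: A = 16 × 180 = 2880.00, centroid at (8.00, 90.00).
horizontal leg: A = 70 × 36 = 2520.00, centroid at (51.00, 18.00).
gusset: A = ½·60·28 = 840.00, centroid at (36.00, 45.33).
ΣA = 6240.00 mm²
ΣAx_c = (2880.00)(8.00) + (2520.00)(51.00) + (840.00)(36.00) = 181800.00 mm³
ΣAy_c = (2880.00)(90.00) + (2520.00)(18.00) + (840.00)(45.33) = 342640.00 mm³
x_c = 181800.00 / 6240.00 = 29.13 mm
y_c = 342640.00 / 6240.00 = 54.91 mm

x_c = 29.13 mm, y_c = 54.91 mm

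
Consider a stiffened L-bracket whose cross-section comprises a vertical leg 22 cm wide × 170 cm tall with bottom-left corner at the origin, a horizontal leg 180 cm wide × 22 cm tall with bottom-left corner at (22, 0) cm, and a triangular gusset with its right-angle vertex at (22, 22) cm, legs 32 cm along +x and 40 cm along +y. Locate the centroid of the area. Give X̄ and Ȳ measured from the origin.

X̄ = 60.62 cm, Ȳ = 46.05 cm

Part | A | x̄ᵢ | ȳᵢ | A·x̄ᵢ | A·ȳᵢ
vertical leg | 3740.00 | 11.00 | 85.00 | 41140.00 | 317900.00
horizontal leg | 3960.00 | 112.00 | 11.00 | 443520.00 | 43560.00
gusset | 640.00 | 32.67 | 35.33 | 20906.67 | 22613.33
Σ | 8340.00 |  |  | 505566.67 | 384073.33
X̄ = 505566.67 / 8340.00 = 60.62 cm
Ȳ = 384073.33 / 8340.00 = 46.05 cm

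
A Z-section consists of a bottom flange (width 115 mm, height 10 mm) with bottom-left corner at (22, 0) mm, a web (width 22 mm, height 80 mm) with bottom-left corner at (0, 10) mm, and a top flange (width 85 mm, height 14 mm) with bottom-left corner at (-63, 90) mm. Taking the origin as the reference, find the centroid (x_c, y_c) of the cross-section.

bottom flange: A = 115 × 10 = 1150.00, centroid at (79.50, 5.00).
web: A = 22 × 80 = 1760.00, centroid at (11.00, 50.00).
top flange: A = 85 × 14 = 1190.00, centroid at (-20.50, 97.00).
ΣA = 4100.00 mm², ΣAx_c = 86390.00 mm³, ΣAy_c = 209180.00 mm³.
x_c = 86390.00/4100.00 = 21.07 mm; y_c = 209180.00/4100.00 = 51.02 mm.

x_c = 21.07 mm, y_c = 51.02 mm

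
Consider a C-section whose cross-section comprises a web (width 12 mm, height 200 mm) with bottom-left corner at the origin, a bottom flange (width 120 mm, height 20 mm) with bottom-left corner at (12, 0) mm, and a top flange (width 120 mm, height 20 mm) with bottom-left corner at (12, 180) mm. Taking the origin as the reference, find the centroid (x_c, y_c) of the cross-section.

x_c = 50.00 mm, y_c = 100.00 mm

web: A = 12 × 200 = 2400.00, centroid at (6.00, 100.00).
bottom flange: A = 120 × 20 = 2400.00, centroid at (72.00, 10.00).
top flange: A = 120 × 20 = 2400.00, centroid at (72.00, 190.00).
ΣA = 7200.00 mm²
ΣAx_c = (2400.00)(6.00) + (2400.00)(72.00) + (2400.00)(72.00) = 360000.00 mm³
ΣAy_c = (2400.00)(100.00) + (2400.00)(10.00) + (2400.00)(190.00) = 720000.00 mm³
x_c = 360000.00 / 7200.00 = 50.00 mm
y_c = 720000.00 / 7200.00 = 100.00 mm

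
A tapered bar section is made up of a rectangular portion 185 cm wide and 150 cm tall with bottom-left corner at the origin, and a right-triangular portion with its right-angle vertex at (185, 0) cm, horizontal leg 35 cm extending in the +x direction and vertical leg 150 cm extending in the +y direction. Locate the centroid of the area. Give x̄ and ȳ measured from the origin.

x̄ = 101.50 cm, ȳ = 72.84 cm

Part | A | x̄ᵢ | ȳᵢ | A·x̄ᵢ | A·ȳᵢ
rectangular portion | 27750.00 | 92.50 | 75.00 | 2566875.00 | 2081250.00
triangular portion | 2625.00 | 196.67 | 50.00 | 516250.00 | 131250.00
Σ | 30375.00 |  |  | 3083125.00 | 2212500.00
x̄ = 3083125.00 / 30375.00 = 101.50 cm
ȳ = 2212500.00 / 30375.00 = 72.84 cm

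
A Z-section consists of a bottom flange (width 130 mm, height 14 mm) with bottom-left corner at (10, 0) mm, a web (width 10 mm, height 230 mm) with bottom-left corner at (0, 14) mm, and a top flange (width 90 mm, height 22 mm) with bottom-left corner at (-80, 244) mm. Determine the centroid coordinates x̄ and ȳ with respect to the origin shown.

x̄ = 12.90 mm, ȳ = 133.50 mm

bottom flange: A = 130 × 14 = 1820.00, centroid at (75.00, 7.00).
web: A = 10 × 230 = 2300.00, centroid at (5.00, 129.00).
top flange: A = 90 × 22 = 1980.00, centroid at (-35.00, 255.00).
ΣA = 6100.00 mm², ΣAx̄ = 78700.00 mm³, ΣAȳ = 814340.00 mm³.
x̄ = 78700.00/6100.00 = 12.90 mm; ȳ = 814340.00/6100.00 = 133.50 mm.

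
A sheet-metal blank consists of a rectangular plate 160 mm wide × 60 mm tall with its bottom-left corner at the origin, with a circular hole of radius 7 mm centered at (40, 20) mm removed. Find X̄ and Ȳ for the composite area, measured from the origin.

plate: A = 160 × 60 = 9600.00, centroid at (80.00, 30.00).
hole: A = −π·7² = -153.94, centroid at (40.00, 20.00).
ΣA = 9446.06 mm²
ΣAX̄ = (9600.00)(80.00) + (-153.94)(40.00) = 761842.48 mm³
ΣAȲ = (9600.00)(30.00) + (-153.94)(20.00) = 284921.24 mm³
X̄ = 761842.48 / 9446.06 = 80.65 mm
Ȳ = 284921.24 / 9446.06 = 30.16 mm

X̄ = 80.65 mm, Ȳ = 30.16 mm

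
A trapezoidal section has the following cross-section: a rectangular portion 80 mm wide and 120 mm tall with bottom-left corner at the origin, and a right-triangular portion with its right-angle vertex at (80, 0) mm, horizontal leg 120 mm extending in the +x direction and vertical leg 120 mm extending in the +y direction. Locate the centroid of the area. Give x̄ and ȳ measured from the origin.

rectangular portion: A = 80 × 120 = 9600.00, centroid at (40.00, 60.00).
triangular portion: A = ½·120·120 = 7200.00, centroid at (120.00, 40.00).
ΣA = 16800.00 mm², ΣAx̄ = 1248000.00 mm³, ΣAȳ = 864000.00 mm³.
x̄ = 1248000.00/16800.00 = 74.29 mm; ȳ = 864000.00/16800.00 = 51.43 mm.

x̄ = 74.29 mm, ȳ = 51.43 mm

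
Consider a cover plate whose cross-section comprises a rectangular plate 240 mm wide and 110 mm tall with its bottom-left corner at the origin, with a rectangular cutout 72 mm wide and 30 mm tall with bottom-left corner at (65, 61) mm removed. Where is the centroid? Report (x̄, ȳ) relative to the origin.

x̄ = 121.69 mm, ȳ = 53.13 mm

plate: A = 240 × 110 = 26400.00, centroid at (120.00, 55.00).
hole: A = −(72 × 30) = -2160.00, centroid at (101.00, 76.00).
ΣA = 24240.00 mm²
ΣAx̄ = (26400.00)(120.00) + (-2160.00)(101.00) = 2949840.00 mm³
ΣAȳ = (26400.00)(55.00) + (-2160.00)(76.00) = 1287840.00 mm³
x̄ = 2949840.00 / 24240.00 = 121.69 mm
ȳ = 1287840.00 / 24240.00 = 53.13 mm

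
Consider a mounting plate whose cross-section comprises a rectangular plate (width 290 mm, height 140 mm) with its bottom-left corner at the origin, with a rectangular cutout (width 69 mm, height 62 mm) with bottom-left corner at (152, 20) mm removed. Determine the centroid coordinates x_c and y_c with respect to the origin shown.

plate: A = 290 × 140 = 40600.00, centroid at (145.00, 70.00).
hole: A = −(69 × 62) = -4278.00, centroid at (186.50, 51.00).
ΣA = 36322.00 mm²
ΣAx_c = (40600.00)(145.00) + (-4278.00)(186.50) = 5089153.00 mm³
ΣAy_c = (40600.00)(70.00) + (-4278.00)(51.00) = 2623822.00 mm³
x_c = 5089153.00 / 36322.00 = 140.11 mm
y_c = 2623822.00 / 36322.00 = 72.24 mm

x_c = 140.11 mm, y_c = 72.24 mm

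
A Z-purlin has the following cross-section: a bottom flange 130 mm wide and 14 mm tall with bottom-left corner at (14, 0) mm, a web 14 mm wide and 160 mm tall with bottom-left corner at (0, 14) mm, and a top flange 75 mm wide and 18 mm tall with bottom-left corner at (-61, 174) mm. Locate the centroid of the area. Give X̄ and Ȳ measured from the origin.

X̄ = 23.61 mm, Ȳ = 86.94 mm

bottom flange: A = 130 × 14 = 1820.00, centroid at (79.00, 7.00).
web: A = 14 × 160 = 2240.00, centroid at (7.00, 94.00).
top flange: A = 75 × 18 = 1350.00, centroid at (-23.50, 183.00).
ΣA = 5410.00 mm²
ΣAX̄ = (1820.00)(79.00) + (2240.00)(7.00) + (1350.00)(-23.50) = 127735.00 mm³
ΣAȲ = (1820.00)(7.00) + (2240.00)(94.00) + (1350.00)(183.00) = 470350.00 mm³
X̄ = 127735.00 / 5410.00 = 23.61 mm
Ȳ = 470350.00 / 5410.00 = 86.94 mm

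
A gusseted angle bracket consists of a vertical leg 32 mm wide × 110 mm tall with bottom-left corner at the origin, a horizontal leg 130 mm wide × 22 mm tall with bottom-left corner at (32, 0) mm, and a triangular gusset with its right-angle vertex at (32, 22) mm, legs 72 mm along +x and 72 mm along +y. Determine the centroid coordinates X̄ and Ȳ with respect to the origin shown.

vertical leg: A = 32 × 110 = 3520.00, centroid at (16.00, 55.00).
horizontal leg: A = 130 × 22 = 2860.00, centroid at (97.00, 11.00).
gusset: A = ½·72·72 = 2592.00, centroid at (56.00, 46.00).
ΣA = 8972.00 mm²
ΣAX̄ = (3520.00)(16.00) + (2860.00)(97.00) + (2592.00)(56.00) = 478892.00 mm³
ΣAȲ = (3520.00)(55.00) + (2860.00)(11.00) + (2592.00)(46.00) = 344292.00 mm³
X̄ = 478892.00 / 8972.00 = 53.38 mm
Ȳ = 344292.00 / 8972.00 = 38.37 mm

X̄ = 53.38 mm, Ȳ = 38.37 mm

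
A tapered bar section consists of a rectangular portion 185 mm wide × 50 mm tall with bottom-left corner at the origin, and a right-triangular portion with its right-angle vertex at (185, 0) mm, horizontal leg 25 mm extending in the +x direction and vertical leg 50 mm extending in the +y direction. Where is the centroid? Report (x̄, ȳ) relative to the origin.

x̄ = 98.88 mm, ȳ = 24.47 mm

rectangular portion: A = 185 × 50 = 9250.00, centroid at (92.50, 25.00).
triangular portion: A = ½·25·50 = 625.00, centroid at (193.33, 16.67).
ΣA = 9875.00 mm², ΣAx̄ = 976458.33 mm³, ΣAȳ = 241666.67 mm³.
x̄ = 976458.33/9875.00 = 98.88 mm; ȳ = 241666.67/9875.00 = 24.47 mm.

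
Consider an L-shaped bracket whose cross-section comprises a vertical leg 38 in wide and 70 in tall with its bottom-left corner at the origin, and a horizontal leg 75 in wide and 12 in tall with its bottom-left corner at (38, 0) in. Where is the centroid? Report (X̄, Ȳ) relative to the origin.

X̄ = 33.28 in, Ȳ = 27.67 in

Part | A | x̄ᵢ | ȳᵢ | A·x̄ᵢ | A·ȳᵢ
vertical leg | 2660.00 | 19.00 | 35.00 | 50540.00 | 93100.00
horizontal leg | 900.00 | 75.50 | 6.00 | 67950.00 | 5400.00
Σ | 3560.00 |  |  | 118490.00 | 98500.00
X̄ = 118490.00 / 3560.00 = 33.28 in
Ȳ = 98500.00 / 3560.00 = 27.67 in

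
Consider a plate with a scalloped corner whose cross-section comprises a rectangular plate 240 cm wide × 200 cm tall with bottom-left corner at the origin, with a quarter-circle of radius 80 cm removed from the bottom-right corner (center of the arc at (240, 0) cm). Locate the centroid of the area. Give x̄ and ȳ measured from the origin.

plate: A = 240 × 200 = 48000.00, centroid at (120.00, 100.00).
removed quarter-circle: A = −¼π·80² = -5026.55, centroid at (206.05, 33.95).
ΣA = 42973.45 cm²
ΣAx̄ = (48000.00)(120.00) + (-5026.55)(206.05) = 4724295.09 cm³
ΣAȳ = (48000.00)(100.00) + (-5026.55)(33.95) = 4629333.33 cm³
x̄ = 4724295.09 / 42973.45 = 109.94 cm
ȳ = 4629333.33 / 42973.45 = 107.73 cm

x̄ = 109.94 cm, ȳ = 107.73 cm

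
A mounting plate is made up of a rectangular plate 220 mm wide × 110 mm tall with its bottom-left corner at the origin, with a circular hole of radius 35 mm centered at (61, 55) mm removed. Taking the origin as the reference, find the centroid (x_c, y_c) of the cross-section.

x_c = 119.27 mm, y_c = 55.00 mm

plate: A = 220 × 110 = 24200.00, centroid at (110.00, 55.00).
hole: A = −π·35² = -3848.45, centroid at (61.00, 55.00).
ΣA = 20351.55 mm², ΣAx_c = 2427244.49 mm³, ΣAy_c = 1119335.19 mm³.
x_c = 2427244.49/20351.55 = 119.27 mm; y_c = 1119335.19/20351.55 = 55.00 mm.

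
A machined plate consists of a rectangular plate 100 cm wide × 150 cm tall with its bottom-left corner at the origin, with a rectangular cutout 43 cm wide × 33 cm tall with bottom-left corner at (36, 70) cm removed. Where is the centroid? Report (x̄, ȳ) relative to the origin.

plate: A = 100 × 150 = 15000.00, centroid at (50.00, 75.00).
hole: A = −(43 × 33) = -1419.00, centroid at (57.50, 86.50).
ΣA = 13581.00 cm², ΣAx̄ = 668407.50 cm³, ΣAȳ = 1002256.50 cm³.
x̄ = 668407.50/13581.00 = 49.22 cm; ȳ = 1002256.50/13581.00 = 73.80 cm.

x̄ = 49.22 cm, ȳ = 73.80 cm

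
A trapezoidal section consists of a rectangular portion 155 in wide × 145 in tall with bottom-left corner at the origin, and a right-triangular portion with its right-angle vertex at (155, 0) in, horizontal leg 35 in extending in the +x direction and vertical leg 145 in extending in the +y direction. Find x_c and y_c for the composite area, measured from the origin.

x_c = 86.55 in, y_c = 70.05 in

rectangular portion: A = 155 × 145 = 22475.00, centroid at (77.50, 72.50).
triangular portion: A = ½·35·145 = 2537.50, centroid at (166.67, 48.33).
ΣA = 25012.50 in²
ΣAx_c = (22475.00)(77.50) + (2537.50)(166.67) = 2164729.17 in³
ΣAy_c = (22475.00)(72.50) + (2537.50)(48.33) = 1752083.33 in³
x_c = 2164729.17 / 25012.50 = 86.55 in
y_c = 1752083.33 / 25012.50 = 70.05 in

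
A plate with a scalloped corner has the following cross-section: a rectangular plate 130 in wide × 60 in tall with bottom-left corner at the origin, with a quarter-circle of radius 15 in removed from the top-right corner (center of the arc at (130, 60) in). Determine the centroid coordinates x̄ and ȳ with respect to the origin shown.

Part | A | x̄ᵢ | ȳᵢ | A·x̄ᵢ | A·ȳᵢ
plate | 7800.00 | 65.00 | 30.00 | 507000.00 | 234000.00
removed quarter-circle | -176.71 | 123.63 | 53.63 | -21847.90 | -9477.88
Σ | 7623.29 |  |  | 485152.10 | 224522.12
x̄ = 485152.10 / 7623.29 = 63.64 in
ȳ = 224522.12 / 7623.29 = 29.45 in

x̄ = 63.64 in, ȳ = 29.45 in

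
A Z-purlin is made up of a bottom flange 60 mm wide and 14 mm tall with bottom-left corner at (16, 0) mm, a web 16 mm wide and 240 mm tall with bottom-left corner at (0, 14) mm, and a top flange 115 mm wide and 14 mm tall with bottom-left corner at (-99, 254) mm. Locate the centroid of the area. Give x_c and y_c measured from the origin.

x_c = 0.40 mm, y_c = 149.55 mm

bottom flange: A = 60 × 14 = 840.00, centroid at (46.00, 7.00).
web: A = 16 × 240 = 3840.00, centroid at (8.00, 134.00).
top flange: A = 115 × 14 = 1610.00, centroid at (-41.50, 261.00).
ΣA = 6290.00 mm², ΣAx_c = 2545.00 mm³, ΣAy_c = 940650.00 mm³.
x_c = 2545.00/6290.00 = 0.40 mm; y_c = 940650.00/6290.00 = 149.55 mm.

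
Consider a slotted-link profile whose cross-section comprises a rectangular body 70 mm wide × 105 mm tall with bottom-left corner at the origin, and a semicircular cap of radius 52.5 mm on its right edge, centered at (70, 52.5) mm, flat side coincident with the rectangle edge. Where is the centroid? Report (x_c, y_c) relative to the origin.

rectangular body: A = 70 × 105 = 7350.00, centroid at (35.00, 52.50).
semicircular end: A = ½π·52.5² = 4329.51, centroid at (92.28, 52.50).
ΣA = 11679.51 mm², ΣAx_c = 656784.27 mm³, ΣAy_c = 613174.14 mm³.
x_c = 656784.27/11679.51 = 56.23 mm; y_c = 613174.14/11679.51 = 52.50 mm.

x_c = 56.23 mm, y_c = 52.50 mm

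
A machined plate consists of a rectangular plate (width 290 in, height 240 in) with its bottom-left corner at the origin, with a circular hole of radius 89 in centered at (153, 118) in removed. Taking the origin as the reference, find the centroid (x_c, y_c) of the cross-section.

plate: A = 290 × 240 = 69600.00, centroid at (145.00, 120.00).
hole: A = −π·89² = -24884.56, centroid at (153.00, 118.00).
ΣA = 44715.44 in²
ΣAx_c = (69600.00)(145.00) + (-24884.56)(153.00) = 6284663.02 in³
ΣAy_c = (69600.00)(120.00) + (-24884.56)(118.00) = 5415622.46 in³
x_c = 6284663.02 / 44715.44 = 140.55 in
y_c = 5415622.46 / 44715.44 = 121.11 in

x_c = 140.55 in, y_c = 121.11 in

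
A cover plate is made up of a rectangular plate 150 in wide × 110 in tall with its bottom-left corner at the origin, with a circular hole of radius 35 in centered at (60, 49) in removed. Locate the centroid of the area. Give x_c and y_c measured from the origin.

x_c = 79.56 in, y_c = 56.83 in

Part | A | x̄ᵢ | ȳᵢ | A·x̄ᵢ | A·ȳᵢ
plate | 16500.00 | 75.00 | 55.00 | 1237500.00 | 907500.00
hole | -3848.45 | 60.00 | 49.00 | -230907.06 | -188574.10
Σ | 12651.55 |  |  | 1006592.94 | 718925.90
x_c = 1006592.94 / 12651.55 = 79.56 in
y_c = 718925.90 / 12651.55 = 56.83 in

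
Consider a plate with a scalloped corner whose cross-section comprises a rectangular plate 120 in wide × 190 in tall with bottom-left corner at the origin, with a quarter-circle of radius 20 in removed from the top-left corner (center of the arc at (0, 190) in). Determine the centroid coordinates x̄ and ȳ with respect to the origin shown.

x̄ = 60.72 in, ȳ = 93.79 in

Part | A | x̄ᵢ | ȳᵢ | A·x̄ᵢ | A·ȳᵢ
plate | 22800.00 | 60.00 | 95.00 | 1368000.00 | 2166000.00
removed quarter-circle | -314.16 | 8.49 | 181.51 | -2666.67 | -57023.59
Σ | 22485.84 |  |  | 1365333.33 | 2108976.41
x̄ = 1365333.33 / 22485.84 = 60.72 in
ȳ = 2108976.41 / 22485.84 = 93.79 in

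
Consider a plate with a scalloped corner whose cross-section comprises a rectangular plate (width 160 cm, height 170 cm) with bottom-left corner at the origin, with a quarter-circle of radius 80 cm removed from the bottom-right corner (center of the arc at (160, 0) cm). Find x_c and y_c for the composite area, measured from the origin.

plate: A = 160 × 170 = 27200.00, centroid at (80.00, 85.00).
removed quarter-circle: A = −¼π·80² = -5026.55, centroid at (126.05, 33.95).
ΣA = 22173.45 cm²
ΣAx_c = (27200.00)(80.00) + (-5026.55)(126.05) = 1542418.95 cm³
ΣAy_c = (27200.00)(85.00) + (-5026.55)(33.95) = 2141333.33 cm³
x_c = 1542418.95 / 22173.45 = 69.56 cm
y_c = 2141333.33 / 22173.45 = 96.57 cm

x_c = 69.56 cm, y_c = 96.57 cm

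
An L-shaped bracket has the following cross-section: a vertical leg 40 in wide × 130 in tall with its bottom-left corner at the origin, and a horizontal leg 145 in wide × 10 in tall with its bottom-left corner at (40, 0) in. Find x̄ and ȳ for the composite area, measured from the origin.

vertical leg: A = 40 × 130 = 5200.00, centroid at (20.00, 65.00).
horizontal leg: A = 145 × 10 = 1450.00, centroid at (112.50, 5.00).
ΣA = 6650.00 in²
ΣAx̄ = (5200.00)(20.00) + (1450.00)(112.50) = 267125.00 in³
ΣAȳ = (5200.00)(65.00) + (1450.00)(5.00) = 345250.00 in³
x̄ = 267125.00 / 6650.00 = 40.17 in
ȳ = 345250.00 / 6650.00 = 51.92 in

x̄ = 40.17 in, ȳ = 51.92 in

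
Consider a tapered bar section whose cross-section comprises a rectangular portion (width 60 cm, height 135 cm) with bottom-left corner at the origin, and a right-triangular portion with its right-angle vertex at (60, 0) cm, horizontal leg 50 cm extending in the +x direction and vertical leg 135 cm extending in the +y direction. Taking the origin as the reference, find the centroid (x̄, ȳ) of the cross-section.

Part | A | x̄ᵢ | ȳᵢ | A·x̄ᵢ | A·ȳᵢ
rectangular portion | 8100.00 | 30.00 | 67.50 | 243000.00 | 546750.00
triangular portion | 3375.00 | 76.67 | 45.00 | 258750.00 | 151875.00
Σ | 11475.00 |  |  | 501750.00 | 698625.00
x̄ = 501750.00 / 11475.00 = 43.73 cm
ȳ = 698625.00 / 11475.00 = 60.88 cm

x̄ = 43.73 cm, ȳ = 60.88 cm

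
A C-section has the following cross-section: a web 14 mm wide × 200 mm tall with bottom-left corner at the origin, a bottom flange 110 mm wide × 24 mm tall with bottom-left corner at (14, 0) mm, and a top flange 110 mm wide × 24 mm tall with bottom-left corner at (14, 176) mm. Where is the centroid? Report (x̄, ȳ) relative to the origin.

web: A = 14 × 200 = 2800.00, centroid at (7.00, 100.00).
bottom flange: A = 110 × 24 = 2640.00, centroid at (69.00, 12.00).
top flange: A = 110 × 24 = 2640.00, centroid at (69.00, 188.00).
ΣA = 8080.00 mm², ΣAx̄ = 383920.00 mm³, ΣAȳ = 808000.00 mm³.
x̄ = 383920.00/8080.00 = 47.51 mm; ȳ = 808000.00/8080.00 = 100.00 mm.

x̄ = 47.51 mm, ȳ = 100.00 mm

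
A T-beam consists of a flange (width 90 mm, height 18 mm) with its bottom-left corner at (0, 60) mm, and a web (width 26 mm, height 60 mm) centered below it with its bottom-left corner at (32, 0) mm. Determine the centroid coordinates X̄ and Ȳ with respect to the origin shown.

web: A = 26 × 60 = 1560.00, centroid at (45.00, 30.00).
flange: A = 90 × 18 = 1620.00, centroid at (45.00, 69.00).
ΣA = 3180.00 mm²
ΣAX̄ = (1560.00)(45.00) + (1620.00)(45.00) = 143100.00 mm³
ΣAȲ = (1560.00)(30.00) + (1620.00)(69.00) = 158580.00 mm³
X̄ = 143100.00 / 3180.00 = 45.00 mm
Ȳ = 158580.00 / 3180.00 = 49.87 mm

X̄ = 45.00 mm, Ȳ = 49.87 mm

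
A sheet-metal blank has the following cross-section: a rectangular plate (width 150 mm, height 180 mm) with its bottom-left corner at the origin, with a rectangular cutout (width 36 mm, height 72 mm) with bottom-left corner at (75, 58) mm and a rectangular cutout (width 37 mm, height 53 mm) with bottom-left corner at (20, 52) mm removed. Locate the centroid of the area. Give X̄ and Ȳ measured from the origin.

X̄ = 76.11 mm, Ȳ = 90.54 mm

Part | A | x̄ᵢ | ȳᵢ | A·x̄ᵢ | A·ȳᵢ
plate | 27000.00 | 75.00 | 90.00 | 2025000.00 | 2430000.00
hole 1 | -2592.00 | 93.00 | 94.00 | -241056.00 | -243648.00
hole 2 | -1961.00 | 38.50 | 78.50 | -75498.50 | -153938.50
Σ | 22447.00 |  |  | 1708445.50 | 2032413.50
X̄ = 1708445.50 / 22447.00 = 76.11 mm
Ȳ = 2032413.50 / 22447.00 = 90.54 mm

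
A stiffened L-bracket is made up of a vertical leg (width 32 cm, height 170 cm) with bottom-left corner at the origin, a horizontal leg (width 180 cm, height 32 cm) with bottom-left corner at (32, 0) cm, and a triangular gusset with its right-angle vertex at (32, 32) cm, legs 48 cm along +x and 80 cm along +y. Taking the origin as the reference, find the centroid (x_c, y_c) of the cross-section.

x_c = 67.22 cm, y_c = 50.85 cm

vertical leg: A = 32 × 170 = 5440.00, centroid at (16.00, 85.00).
horizontal leg: A = 180 × 32 = 5760.00, centroid at (122.00, 16.00).
gusset: A = ½·48·80 = 1920.00, centroid at (48.00, 58.67).
ΣA = 13120.00 cm², ΣAx_c = 881920.00 cm³, ΣAy_c = 667200.00 cm³.
x_c = 881920.00/13120.00 = 67.22 cm; y_c = 667200.00/13120.00 = 50.85 cm.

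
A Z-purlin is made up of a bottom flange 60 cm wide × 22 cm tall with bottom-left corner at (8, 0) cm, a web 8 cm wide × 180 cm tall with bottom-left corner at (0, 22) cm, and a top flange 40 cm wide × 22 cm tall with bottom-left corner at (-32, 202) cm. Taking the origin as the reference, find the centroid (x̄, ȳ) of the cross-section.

Part | A | x̄ᵢ | ȳᵢ | A·x̄ᵢ | A·ȳᵢ
bottom flange | 1320.00 | 38.00 | 11.00 | 50160.00 | 14520.00
web | 1440.00 | 4.00 | 112.00 | 5760.00 | 161280.00
top flange | 880.00 | -12.00 | 213.00 | -10560.00 | 187440.00
Σ | 3640.00 |  |  | 45360.00 | 363240.00
x̄ = 45360.00 / 3640.00 = 12.46 cm
ȳ = 363240.00 / 3640.00 = 99.79 cm

x̄ = 12.46 cm, ȳ = 99.79 cm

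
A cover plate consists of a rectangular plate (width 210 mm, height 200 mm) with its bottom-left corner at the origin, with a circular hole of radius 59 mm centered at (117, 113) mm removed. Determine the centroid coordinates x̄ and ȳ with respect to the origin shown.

x̄ = 100.78 mm, ȳ = 95.42 mm

Part | A | x̄ᵢ | ȳᵢ | A·x̄ᵢ | A·ȳᵢ
plate | 42000.00 | 105.00 | 100.00 | 4410000.00 | 4200000.00
hole | -10935.88 | 117.00 | 113.00 | -1279498.43 | -1235754.90
Σ | 31064.12 |  |  | 3130501.57 | 2964245.10
x̄ = 3130501.57 / 31064.12 = 100.78 mm
ȳ = 2964245.10 / 31064.12 = 95.42 mm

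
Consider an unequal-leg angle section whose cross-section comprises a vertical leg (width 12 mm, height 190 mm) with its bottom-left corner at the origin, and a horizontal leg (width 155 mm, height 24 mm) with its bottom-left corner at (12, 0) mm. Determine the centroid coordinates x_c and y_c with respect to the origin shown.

x_c = 57.77 mm, y_c = 43.54 mm

Part | A | x̄ᵢ | ȳᵢ | A·x̄ᵢ | A·ȳᵢ
vertical leg | 2280.00 | 6.00 | 95.00 | 13680.00 | 216600.00
horizontal leg | 3720.00 | 89.50 | 12.00 | 332940.00 | 44640.00
Σ | 6000.00 |  |  | 346620.00 | 261240.00
x_c = 346620.00 / 6000.00 = 57.77 mm
y_c = 261240.00 / 6000.00 = 43.54 mm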